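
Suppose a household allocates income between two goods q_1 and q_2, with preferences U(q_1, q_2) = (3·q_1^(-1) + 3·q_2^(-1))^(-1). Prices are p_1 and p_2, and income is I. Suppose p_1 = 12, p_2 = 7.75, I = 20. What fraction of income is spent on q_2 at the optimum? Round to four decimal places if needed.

MRS = MU_q_1/MU_q_2 = (q_2/q_1)^(2). Set equal to p_1/p_2.
Hence q_2/q_1 = (p_1/p_2)^(1/(2)), i.e. raised to the 0.5 power.
Substitute q_2 = (q_2/q_1)·q_1 into the budget: q_1* = I/(p_1 + p_2·(q_2/q_1)).
Numerically q_2/q_1 = 1.244342, so q_1* = 20/(12 + 7.75·1.244342) = 0.9241 and q_2* = 1.244342·0.9241 = 1.1498.
Expenditure on q_2: 7.75·1.1498 = 8.9113; share = 0.4456.

share on q_2 = 0.4456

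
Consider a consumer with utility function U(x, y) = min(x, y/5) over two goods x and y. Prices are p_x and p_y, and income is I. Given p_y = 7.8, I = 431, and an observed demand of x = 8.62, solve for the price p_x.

p_x = 11

With perfect complements, no substitution: consume in ratio x:y = 1:5.
Budget: p_x·x + p_y·5·x = I, so (p_x + 5·p_y)·x = I.
Demand: x*(p_x,p_y,I) = I/(p_x + 5·p_y), y* = 5·I/(p_x + 5·p_y).
Set x* = 8.62 in the demand function and solve for p_x: p_x = 11.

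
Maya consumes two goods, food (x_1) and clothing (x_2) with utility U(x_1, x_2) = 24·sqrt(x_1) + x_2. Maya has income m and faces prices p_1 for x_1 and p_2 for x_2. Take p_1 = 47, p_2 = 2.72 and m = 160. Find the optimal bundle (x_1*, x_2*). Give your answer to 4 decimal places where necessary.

Thus x_1* = (12·p_2/p_1)² — independent of m — with the rest of income spent on x_2.
Plugging in: x_1* = (12·2.72/47)² = 0.4823, x_2* = 50.4899.

x_1* = 0.4823, x_2* = 50.4899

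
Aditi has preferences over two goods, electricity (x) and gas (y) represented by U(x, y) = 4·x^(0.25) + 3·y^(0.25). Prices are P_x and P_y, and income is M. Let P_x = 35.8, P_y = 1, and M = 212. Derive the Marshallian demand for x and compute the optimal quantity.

From the CES first-order condition, (4/3)·(y/x)^(0.75) = P_x/P_y.
Hence y/x = ((3/4)·P_x/P_y)^(1/(0.75)), i.e. raised to the 4/3 power.
Substitute y = (y/x)·x into the budget: x* = M/(P_x + P_y·(y/x)).
Numerically y/x = 80.400556, so x* = 212/(35.8 + 1·80.400556) = 1.8244.

x* = 1.8244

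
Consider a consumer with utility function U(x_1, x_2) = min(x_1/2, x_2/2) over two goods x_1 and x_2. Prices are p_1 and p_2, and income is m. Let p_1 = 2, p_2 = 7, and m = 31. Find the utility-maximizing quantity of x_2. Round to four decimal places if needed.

With perfect complements, no substitution: consume in ratio x_1:x_2 = 2:2.
Budget: p_1·x_1 + p_2·x_1 = m, so (2·p_1 + 2·p_2)·x_1 = 2·m.
Demand: x_1*(p_1,p_2,m) = 2·m/(2·p_1 + 2·p_2), x_2* = 2·m/(2·p_1 + 2·p_2).
Here 2·2 + 2·7 = 18, giving x_2* = 3.4444.

x_2* = 3.4444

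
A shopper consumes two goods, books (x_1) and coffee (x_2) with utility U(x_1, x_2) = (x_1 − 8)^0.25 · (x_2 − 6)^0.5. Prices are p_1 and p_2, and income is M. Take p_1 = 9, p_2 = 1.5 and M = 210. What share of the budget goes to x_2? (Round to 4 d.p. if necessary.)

share on x_2 = 0.4524

Let x_1' = x_1−8, x_2' = x_2−6. MRS = (1/2)·x_2'/x_1' = p_1/p_2.
Substituting into the budget: x_1* = 8 + 1/3·(M − 8·p_1 − 6·p_2)/p_1, and x_2* = 6 + 2/3·(…)/p_2.
Discretionary income = 210 − 8·9 − 6·1.5 = 129; x_1* = 8 + 1/3·129/9 = 12.7778; x_2* = 6 + 2/3·129/1.5 = 63.3333.
Expenditure on x_2: 1.5·63.3333 = 95; share = 0.4524.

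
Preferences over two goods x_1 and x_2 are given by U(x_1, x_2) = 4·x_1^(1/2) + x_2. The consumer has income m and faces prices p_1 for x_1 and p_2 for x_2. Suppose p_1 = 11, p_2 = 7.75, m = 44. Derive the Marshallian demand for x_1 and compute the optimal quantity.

x_1* = 1.9855

Plugging in: x_1* = (2·7.75/11)² = 1.9855.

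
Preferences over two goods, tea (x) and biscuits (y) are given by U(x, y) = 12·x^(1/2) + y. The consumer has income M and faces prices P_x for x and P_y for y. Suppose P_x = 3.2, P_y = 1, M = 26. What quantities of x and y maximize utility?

Thus x* = (6·P_y/P_x)² — independent of M — with the rest of income spent on y.
Plugging in: x* = (6·1/3.2)² = 3.5156, y* = 14.75.

x* = 3.5156, y* = 14.75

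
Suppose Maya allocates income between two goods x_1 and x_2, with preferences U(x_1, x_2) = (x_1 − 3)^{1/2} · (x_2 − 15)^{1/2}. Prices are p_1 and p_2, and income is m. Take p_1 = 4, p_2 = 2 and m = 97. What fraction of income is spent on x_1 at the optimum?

Substituting into the budget: x_1* = 3 + 0.5·(m − 3·p_1 − 15·p_2)/p_1, and x_2* = 15 + 0.5·(…)/p_2.
Discretionary income = 97 − 3·4 − 15·2 = 55; x_1* = 3 + 0.5·55/4 = 9.875; x_2* = 15 + 0.5·55/2 = 28.75.
Expenditure on x_1: 4·9.875 = 39.5; share = 0.4072.

share on x_1 = 0.4072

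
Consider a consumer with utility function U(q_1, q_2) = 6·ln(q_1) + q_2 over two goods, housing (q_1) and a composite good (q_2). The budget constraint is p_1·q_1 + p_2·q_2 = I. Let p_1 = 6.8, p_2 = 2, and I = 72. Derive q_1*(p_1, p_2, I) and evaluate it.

q_1* = 1.7647

MU_q_1 = 6/q_1, MU_q_2 = 1. Tangency: 6/q_1 = p_1/p_2.
So q_1*(p_1,p_2) = 6·p_2/p_1, independent of income; and q_2* = (I − 6·p_2)/p_2.
At the given prices: q_1* = 6·2/6.8 = 1.7647.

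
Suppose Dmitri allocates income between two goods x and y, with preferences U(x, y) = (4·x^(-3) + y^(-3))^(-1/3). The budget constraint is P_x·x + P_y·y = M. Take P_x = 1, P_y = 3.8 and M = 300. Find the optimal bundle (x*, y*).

MU_x ∝ 4·x^(-4), MU_y ∝ y^(-4), so MRS = 4·(y/x)^(4) = P_x/P_y.
Solve for the ratio: y/x = [(1/4)·P_x/P_y]^(0.25).
Substitute y = (y/x)·x into the budget: x* = M/(P_x + P_y·(y/x)).
Numerically y/x = 0.506453, so x* = 300/(1 + 3.8·0.506453) = 102.5809 and y* = 0.506453·102.5809 = 51.9524.

x* = 102.5809, y* = 51.9524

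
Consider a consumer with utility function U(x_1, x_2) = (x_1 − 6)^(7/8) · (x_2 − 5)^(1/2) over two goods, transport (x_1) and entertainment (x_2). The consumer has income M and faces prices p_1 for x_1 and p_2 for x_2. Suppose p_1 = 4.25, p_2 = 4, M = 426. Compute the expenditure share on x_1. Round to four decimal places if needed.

share on x_1 = 0.6283

This is Cobb-Douglas in (x_1−6, x_2−5): tangency gives 0.875·p_2·(x_2−5) = 0.5·p_1·(x_1−6).
Substituting into the budget: x_1* = 6 + 7/11·(M − 6·p_1 − 5·p_2)/p_1, and x_2* = 5 + 4/11·(…)/p_2.
Discretionary income = 426 − 6·4.25 − 5·4 = 380.5; x_1* = 6 + 7/11·380.5/4.25 = 62.9733; x_2* = 5 + 4/11·380.5/4 = 39.5909.
Expenditure on x_1: 4.25·62.9733 = 267.6364; share = 0.6283.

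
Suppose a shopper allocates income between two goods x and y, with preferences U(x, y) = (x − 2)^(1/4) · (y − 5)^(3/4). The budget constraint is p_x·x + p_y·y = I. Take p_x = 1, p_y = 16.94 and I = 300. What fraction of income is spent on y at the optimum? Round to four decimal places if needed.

share on y = 0.8156

Discretionary income = 300 − 2·1 − 5·16.94 = 213.3; x* = 2 + 0.25·213.3/1 = 55.325; y* = 5 + 0.75·213.3/16.94 = 14.4436.
Expenditure on y: 16.94·14.4436 = 244.675; share = 0.8156.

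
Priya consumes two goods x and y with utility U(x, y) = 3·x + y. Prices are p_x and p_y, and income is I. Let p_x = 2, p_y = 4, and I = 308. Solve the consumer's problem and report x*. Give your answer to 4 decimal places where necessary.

x* = 154

Perfect substitutes: compare marginal utility per dollar. 3/p_x vs 1/p_y → 1.5 vs 0.25.
x gives more utility per dollar, so spend all income on x: x* = I/p_x, y* = 0.
Numerically: x* = 154, y* = 0.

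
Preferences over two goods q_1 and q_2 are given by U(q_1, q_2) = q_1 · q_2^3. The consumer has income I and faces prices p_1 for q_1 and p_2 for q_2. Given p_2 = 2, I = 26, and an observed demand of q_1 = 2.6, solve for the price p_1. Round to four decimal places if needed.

p_1 = 2.5

MU_q_1/MU_q_2 = (q_2)/(3·q_1); tangency sets this equal to p_1/p_2.
Rearranging, p_2·q_2 = 3·p_1·q_1. Substituting into the budget gives p_1·q_1·(1 + 3) = I.
Demand: q_1*(p_1,p_2,I) = 0.25·I/p_1 and q_2* = 0.75·I/p_2.
Set q_1* = 2.6 in the demand function and solve for p_1: p_1 = 2.5.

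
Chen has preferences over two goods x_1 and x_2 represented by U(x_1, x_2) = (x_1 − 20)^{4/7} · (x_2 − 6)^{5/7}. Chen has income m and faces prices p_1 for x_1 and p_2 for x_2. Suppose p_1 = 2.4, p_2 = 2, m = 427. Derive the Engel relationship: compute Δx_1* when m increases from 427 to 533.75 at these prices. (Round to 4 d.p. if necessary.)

Δx_1* = 19.7685

MRS = (4/5)·(x_2−6)/(x_1−20). Tangency with p_1/p_2 gives x_2−6 = (5/4)·(p_1/p_2)·(x_1−20).
Substituting into the budget: x_1* = 20 + 4/9·(m − 20·p_1 − 6·p_2)/p_1, and x_2* = 6 + 5/9·(…)/p_2.
Discretionary income = 427 − 20·2.4 − 6·2 = 367; x_1* = 20 + 4/9·367/2.4 = 87.963.
At m' = 533.75: x_1* = 107.7315. Change: 107.7315 − 87.963 = 19.7685.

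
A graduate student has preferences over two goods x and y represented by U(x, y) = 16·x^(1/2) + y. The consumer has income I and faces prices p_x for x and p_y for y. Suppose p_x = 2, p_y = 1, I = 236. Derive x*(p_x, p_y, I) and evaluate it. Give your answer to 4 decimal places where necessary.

x* = 16

Set MRS = p_x/p_y: 8·x^(−1/2) = p_x/p_y.
Thus x* = (8·p_y/p_x)² — independent of I — with the rest of income spent on y.
Plugging in: x* = (8·1/2)² = 16.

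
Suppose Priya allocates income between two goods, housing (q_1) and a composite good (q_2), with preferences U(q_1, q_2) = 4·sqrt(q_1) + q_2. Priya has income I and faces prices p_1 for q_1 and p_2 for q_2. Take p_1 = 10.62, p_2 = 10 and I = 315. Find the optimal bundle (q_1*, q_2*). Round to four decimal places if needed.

Thus q_1* = (2·p_2/p_1)² — independent of I — with the rest of income spent on q_2.
Plugging in: q_1* = (2·10/10.62)² = 3.5466, q_2* = 27.7335.

q_1* = 3.5466, q_2* = 27.7335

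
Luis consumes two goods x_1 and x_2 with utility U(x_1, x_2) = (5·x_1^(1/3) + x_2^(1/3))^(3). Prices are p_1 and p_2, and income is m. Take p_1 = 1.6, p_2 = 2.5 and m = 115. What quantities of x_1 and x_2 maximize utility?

x_1* = 67.0755, x_2* = 3.0717

MU_x_1 ∝ 5·x_1^(-2/3), MU_x_2 ∝ x_2^(-2/3), so MRS = 5·(x_2/x_1)^(2/3) = p_1/p_2.
Solve for the ratio: x_2/x_1 = [(1/5)·p_1/p_2]^(1.5).
With the ratio pinned down, the budget gives x_1* = m/(p_1 + p_2·(x_2/x_1)) and x_2* = (x_2/x_1)·x_1*.
Numerically x_2/x_1 = 0.045795, so x_1* = 115/(1.6 + 2.5·0.045795) = 67.0755 and x_2* = 0.045795·67.0755 = 3.0717.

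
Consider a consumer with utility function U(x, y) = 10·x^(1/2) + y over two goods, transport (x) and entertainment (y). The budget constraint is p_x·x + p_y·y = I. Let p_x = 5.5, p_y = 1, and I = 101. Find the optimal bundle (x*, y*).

Plugging in: x* = (5·1/5.5)² = 0.8264, y* = 96.4545.

x* = 0.8264, y* = 96.4545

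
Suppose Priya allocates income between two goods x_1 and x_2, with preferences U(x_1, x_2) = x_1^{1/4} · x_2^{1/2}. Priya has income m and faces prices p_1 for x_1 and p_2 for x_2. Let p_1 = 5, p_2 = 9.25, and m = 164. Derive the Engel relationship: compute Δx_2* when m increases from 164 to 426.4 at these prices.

Δx_2* = 18.9117

Demand: x_1*(p_1,p_2,m) = 1/3·m/p_1 and x_2* = 2/3·m/p_2.
At p_1=5, p_2=9.25, m=164: x_2* = 2/3·164/9.25 = 11.8198.
At m' = 426.4: x_2* = 30.7315. Change: 30.7315 − 11.8198 = 18.9117.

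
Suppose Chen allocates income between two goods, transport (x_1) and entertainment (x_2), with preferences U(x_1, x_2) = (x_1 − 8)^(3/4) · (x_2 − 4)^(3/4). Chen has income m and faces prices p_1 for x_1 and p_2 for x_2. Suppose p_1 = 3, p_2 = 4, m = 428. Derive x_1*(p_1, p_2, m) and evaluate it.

x_1* = 72.6667

This is Cobb-Douglas in (x_1−8, x_2−4): tangency gives 0.75·p_2·(x_2−4) = 0.75·p_1·(x_1−8).
After buying the subsistence bundle (8, 4), a share 0.5 of the remaining income goes to x_1: x_1* = 8 + 0.5·(m − 8p_1 − 4p_2)/p_1.
Discretionary income = 428 − 8·3 − 4·4 = 388; x_1* = 8 + 0.5·388/3 = 72.6667.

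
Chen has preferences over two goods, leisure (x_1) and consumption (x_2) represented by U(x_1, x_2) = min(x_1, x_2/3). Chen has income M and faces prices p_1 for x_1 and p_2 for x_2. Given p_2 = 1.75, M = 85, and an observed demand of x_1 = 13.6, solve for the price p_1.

p_1 = 1

Leontief preferences: the optimum is at the kink where x_1/1 = x_2/3, i.e. x_2 = 3·x_1.
Budget: p_1·x_1 + p_2·3·x_1 = M, so (p_1 + 3·p_2)·x_1 = M.
Demand: x_1*(p_1,p_2,M) = M/(p_1 + 3·p_2), x_2* = 3·M/(p_1 + 3·p_2).
Set x_1* = 13.6 in the demand function and solve for p_1: p_1 = 1.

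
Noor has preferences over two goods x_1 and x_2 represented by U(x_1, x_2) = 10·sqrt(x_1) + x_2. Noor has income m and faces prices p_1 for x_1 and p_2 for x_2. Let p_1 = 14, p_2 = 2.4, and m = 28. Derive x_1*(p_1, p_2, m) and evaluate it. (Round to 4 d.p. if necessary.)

x_1* = 0.7347

Set MRS = p_1/p_2: 5·x_1^(−1/2) = p_1/p_2.
Solve: √x_1 = 5·p_2/p_1, so x_1*(p_1,p_2) = (5·p_2/p_1)², and x_2* = (m − p_1·x_1*)/p_2.
Plugging in: x_1* = (5·2.4/14)² = 0.7347.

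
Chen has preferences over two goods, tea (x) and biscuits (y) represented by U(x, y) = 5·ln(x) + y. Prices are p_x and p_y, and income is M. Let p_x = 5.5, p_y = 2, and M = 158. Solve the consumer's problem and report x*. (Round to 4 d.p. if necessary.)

x* = 1.8182

MU_x = 5/x, MU_y = 1. Tangency: 5/x = p_x/p_y.
So x*(p_x,p_y) = 5·p_y/p_x, independent of income; and y* = (M − 5·p_y)/p_y.
At the given prices: x* = 5·2/5.5 = 1.8182.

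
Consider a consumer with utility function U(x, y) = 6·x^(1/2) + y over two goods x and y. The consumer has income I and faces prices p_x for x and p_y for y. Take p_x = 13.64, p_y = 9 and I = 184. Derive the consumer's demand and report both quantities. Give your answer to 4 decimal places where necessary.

x* = 3.9183, y* = 14.506

Thus x* = (3·p_y/p_x)² — independent of I — with the rest of income spent on y.
Plugging in: x* = (3·9/13.64)² = 3.9183, y* = 14.506.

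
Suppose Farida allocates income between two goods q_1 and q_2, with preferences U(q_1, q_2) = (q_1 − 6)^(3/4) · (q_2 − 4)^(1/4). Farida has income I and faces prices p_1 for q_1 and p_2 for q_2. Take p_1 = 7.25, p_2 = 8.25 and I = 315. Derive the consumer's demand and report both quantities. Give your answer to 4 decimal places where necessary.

q_1* = 30.6724, q_2* = 11.2273

Substituting into the budget: q_1* = 6 + 0.75·(I − 6·p_1 − 4·p_2)/p_1, and q_2* = 4 + 0.25·(…)/p_2.
Discretionary income = 315 − 6·7.25 − 4·8.25 = 238.5; q_1* = 6 + 0.75·238.5/7.25 = 30.6724; q_2* = 4 + 0.25·238.5/8.25 = 11.2273.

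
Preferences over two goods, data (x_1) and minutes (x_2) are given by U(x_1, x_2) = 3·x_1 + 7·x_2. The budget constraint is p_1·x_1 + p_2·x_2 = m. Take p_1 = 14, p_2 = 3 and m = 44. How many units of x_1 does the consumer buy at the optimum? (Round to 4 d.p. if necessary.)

Linear utility — the consumer picks whichever good has higher MU/price: 3/14 = 0.2143 vs 7/3 = 2.3333.
x_2 gives more utility per dollar, so spend all income on x_2: x_2* = m/p_2, x_1* = 0.
Numerically: x_1* = 0, x_2* = 14.6667.

x_1* = 0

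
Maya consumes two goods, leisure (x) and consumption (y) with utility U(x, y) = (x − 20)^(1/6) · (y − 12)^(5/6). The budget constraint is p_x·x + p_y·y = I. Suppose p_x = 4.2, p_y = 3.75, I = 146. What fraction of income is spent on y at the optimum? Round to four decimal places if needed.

This is Cobb-Douglas in (x−20, y−12): tangency gives 1/6·p_y·(y−12) = 5/6·p_x·(x−20).
Substituting into the budget: x* = 20 + 1/6·(I − 20·p_x − 12·p_y)/p_x, and y* = 12 + 5/6·(…)/p_y.
Discretionary income = 146 − 20·4.2 − 12·3.75 = 17; x* = 20 + 1/6·17/4.2 = 20.6746; y* = 12 + 5/6·17/3.75 = 15.7778.
Expenditure on y: 3.75·15.7778 = 59.1667; share = 0.4053.

share on y = 0.4053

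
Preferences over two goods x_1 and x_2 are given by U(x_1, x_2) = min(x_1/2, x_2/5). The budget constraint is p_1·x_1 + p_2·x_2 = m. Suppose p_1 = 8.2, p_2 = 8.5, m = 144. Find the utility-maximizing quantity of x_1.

With perfect complements, no substitution: consume in ratio x_1:x_2 = 2:5.
Budget: p_1·x_1 + p_2·(5/2)·x_1 = m, so (2·p_1 + 5·p_2)·x_1 = 2·m.
Demand: x_1*(p_1,p_2,m) = 2·m/(2·p_1 + 5·p_2), x_2* = 5·m/(2·p_1 + 5·p_2).
Here 2·8.2 + 5·8.5 = 58.9, giving x_1* = 4.8896.

x_1* = 4.8896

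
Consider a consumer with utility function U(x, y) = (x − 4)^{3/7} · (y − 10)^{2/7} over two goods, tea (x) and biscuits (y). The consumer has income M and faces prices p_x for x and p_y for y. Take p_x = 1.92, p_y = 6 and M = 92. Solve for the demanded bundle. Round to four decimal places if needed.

x* = 11.6, y* = 11.6213

Substituting into the budget: x* = 4 + 0.6·(M − 4·p_x − 10·p_y)/p_x, and y* = 10 + 0.4·(…)/p_y.
Discretionary income = 92 − 4·1.92 − 10·6 = 24.32; x* = 4 + 0.6·24.32/1.92 = 11.6; y* = 10 + 0.4·24.32/6 = 11.6213.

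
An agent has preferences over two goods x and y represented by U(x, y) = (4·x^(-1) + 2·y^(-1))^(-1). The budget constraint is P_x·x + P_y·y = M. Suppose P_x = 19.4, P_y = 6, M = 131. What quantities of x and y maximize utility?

Numerically y/x = 1.271482, so x* = 131/(19.4 + 6·1.271482) = 4.8467 and y* = 1.271482·4.8467 = 6.1624.

x* = 4.8467, y* = 6.1624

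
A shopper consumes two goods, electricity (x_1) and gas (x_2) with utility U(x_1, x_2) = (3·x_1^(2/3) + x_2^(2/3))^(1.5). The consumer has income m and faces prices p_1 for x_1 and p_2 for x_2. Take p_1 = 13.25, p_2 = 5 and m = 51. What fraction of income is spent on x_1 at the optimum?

From the CES first-order condition, 3·(x_2/x_1)^(1/3) = p_1/p_2.
Hence x_2/x_1 = ((1/3)·p_1/p_2)^(1/(1/3)), i.e. raised to the 3 power.
Substitute x_2 = (x_2/x_1)·x_1 into the budget: x_1* = m/(p_1 + p_2·(x_2/x_1)).
Numerically x_2/x_1 = 0.689245, so x_1* = 51/(13.25 + 5·0.689245) = 3.0546 and x_2* = 0.689245·3.0546 = 2.1054.
Expenditure on x_1: 13.25·3.0546 = 40.4732; share = 0.7936.

share on x_1 = 0.7936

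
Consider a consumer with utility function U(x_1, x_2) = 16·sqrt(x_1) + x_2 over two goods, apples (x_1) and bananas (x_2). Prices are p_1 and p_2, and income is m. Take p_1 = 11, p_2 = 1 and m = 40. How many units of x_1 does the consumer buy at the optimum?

x_1* = 0.5289

Solve: √x_1 = 8·p_2/p_1, so x_1*(p_1,p_2) = (8·p_2/p_1)², and x_2* = (m − p_1·x_1*)/p_2.
Plugging in: x_1* = (8·1/11)² = 0.5289.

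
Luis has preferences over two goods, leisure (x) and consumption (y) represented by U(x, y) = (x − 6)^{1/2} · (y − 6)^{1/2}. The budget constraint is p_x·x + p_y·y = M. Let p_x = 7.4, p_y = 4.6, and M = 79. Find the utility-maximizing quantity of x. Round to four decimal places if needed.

x* = 6.473

Discretionary income = 79 − 6·7.4 − 6·4.6 = 7; x* = 6 + 0.5·7/7.4 = 6.473.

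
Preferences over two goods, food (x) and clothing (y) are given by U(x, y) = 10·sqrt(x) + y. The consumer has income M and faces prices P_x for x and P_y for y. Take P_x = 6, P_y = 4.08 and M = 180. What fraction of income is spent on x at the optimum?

MU_x = 5/√x, MU_y = 1. Tangency: 5/√x = P_x/P_y.
Solve: √x = 5·P_y/P_x, so x*(P_x,P_y) = (5·P_y/P_x)², and y* = (M − P_x·x*)/P_y.
Plugging in: x* = (5·4.08/6)² = 11.56, y* = 27.1176.
Expenditure on x: 6·11.56 = 69.36; share = 0.3853.

share on x = 0.3853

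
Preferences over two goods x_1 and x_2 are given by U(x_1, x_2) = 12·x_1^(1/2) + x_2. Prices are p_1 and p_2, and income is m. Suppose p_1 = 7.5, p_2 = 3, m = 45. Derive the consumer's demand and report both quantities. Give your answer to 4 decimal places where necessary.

Set MRS = p_1/p_2: 6·x_1^(−1/2) = p_1/p_2.
Thus x_1* = (6·p_2/p_1)² — independent of m — with the rest of income spent on x_2.
Plugging in: x_1* = (6·3/7.5)² = 5.76, x_2* = 0.6.

x_1* = 5.76, x_2* = 0.6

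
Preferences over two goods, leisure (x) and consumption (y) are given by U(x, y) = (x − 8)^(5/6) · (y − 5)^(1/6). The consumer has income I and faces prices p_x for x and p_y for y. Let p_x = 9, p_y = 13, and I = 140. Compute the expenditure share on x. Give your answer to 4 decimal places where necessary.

share on x = 0.5321

Let x' = x−8, y' = y−5. MRS = 5·y'/x' = p_x/p_y.
Substituting into the budget: x* = 8 + 5/6·(I − 8·p_x − 5·p_y)/p_x, and y* = 5 + 1/6·(…)/p_y.
Discretionary income = 140 − 8·9 − 5·13 = 3; x* = 8 + 5/6·3/9 = 8.2778; y* = 5 + 1/6·3/13 = 5.0385.
Expenditure on x: 9·8.2778 = 74.5; share = 0.5321.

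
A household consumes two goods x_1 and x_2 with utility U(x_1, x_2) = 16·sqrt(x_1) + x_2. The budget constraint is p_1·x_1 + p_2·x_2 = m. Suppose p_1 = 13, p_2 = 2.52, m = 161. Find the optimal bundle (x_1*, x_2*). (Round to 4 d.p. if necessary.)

Set MRS = p_1/p_2: 8·x_1^(−1/2) = p_1/p_2.
Thus x_1* = (8·p_2/p_1)² — independent of m — with the rest of income spent on x_2.
Plugging in: x_1* = (8·2.52/13)² = 2.4049, x_2* = 51.4827.

x_1* = 2.4049, x_2* = 51.4827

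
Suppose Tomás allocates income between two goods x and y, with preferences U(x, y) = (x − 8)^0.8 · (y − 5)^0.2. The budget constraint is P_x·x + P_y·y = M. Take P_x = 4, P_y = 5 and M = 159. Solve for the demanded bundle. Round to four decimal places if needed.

Discretionary income = 159 − 8·4 − 5·5 = 102; x* = 8 + 0.8·102/4 = 28.4; y* = 5 + 0.2·102/5 = 9.08.

x* = 28.4, y* = 9.08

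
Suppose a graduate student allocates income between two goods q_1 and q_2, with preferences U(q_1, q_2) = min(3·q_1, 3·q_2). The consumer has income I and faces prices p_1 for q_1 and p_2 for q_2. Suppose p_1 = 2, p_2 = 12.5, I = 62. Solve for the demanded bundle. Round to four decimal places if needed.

Leontief preferences: the optimum is at the kink where q_1/3 = q_2/3, i.e. q_2 = q_1.
Budget: p_1·q_1 + p_2·q_1 = I, so (3·p_1 + 3·p_2)·q_1 = 3·I.
Demand: q_1*(p_1,p_2,I) = 3·I/(3·p_1 + 3·p_2), q_2* = 3·I/(3·p_1 + 3·p_2).
Here 3·2 + 3·12.5 = 43.5, giving q_1* = 4.2759 and q_2* = 4.2759.

q_1* = 4.2759, q_2* = 4.2759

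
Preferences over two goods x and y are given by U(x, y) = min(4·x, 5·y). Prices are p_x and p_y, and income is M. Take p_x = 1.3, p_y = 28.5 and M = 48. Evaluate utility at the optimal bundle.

Demand: x*(p_x,p_y,M) = 5·M/(5·p_x + 4·p_y), y* = 4·M/(5·p_x + 4·p_y).
Here 5·1.3 + 4·28.5 = 120.5, giving x* = 1.9917 and y* = 1.5934.
Utility at the optimum: U(1.9917, 1.5934) = 7.9668.

V = 7.9668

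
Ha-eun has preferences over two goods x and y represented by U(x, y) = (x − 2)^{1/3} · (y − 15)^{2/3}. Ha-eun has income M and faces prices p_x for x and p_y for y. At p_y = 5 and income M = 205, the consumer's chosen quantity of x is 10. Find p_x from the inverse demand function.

Let x' = x−2, y' = y−15. MRS = (1/2)·y'/x' = p_x/p_y.
After buying the subsistence bundle (2, 15), a share 1/3 of the remaining income goes to x: x* = 2 + 1/3·(M − 2p_x − 15p_y)/p_x.
Set x* = 10 in the demand function and solve for p_x: p_x = 5.

p_x = 5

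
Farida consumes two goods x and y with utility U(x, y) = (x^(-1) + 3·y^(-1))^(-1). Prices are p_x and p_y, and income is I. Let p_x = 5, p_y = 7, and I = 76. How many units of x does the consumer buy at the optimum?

MRS = MU_x/MU_y = (1/3)·(y/x)^(2). Set equal to p_x/p_y.
Hence y/x = (3·p_x/p_y)^(1/(2)), i.e. raised to the 0.5 power.
Substitute y = (y/x)·x into the budget: x* = I/(p_x + p_y·(y/x)).
Numerically y/x = 1.46385, so x* = 76/(5 + 7·1.46385) = 4.9846.

x* = 4.9846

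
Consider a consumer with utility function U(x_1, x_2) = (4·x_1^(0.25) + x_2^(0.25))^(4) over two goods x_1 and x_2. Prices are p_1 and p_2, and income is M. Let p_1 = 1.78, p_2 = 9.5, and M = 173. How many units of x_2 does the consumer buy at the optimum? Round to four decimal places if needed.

MRS = MU_x_1/MU_x_2 = 4·(x_2/x_1)^(0.75). Set equal to p_1/p_2.
Solve for the ratio: x_2/x_1 = [(1/4)·p_1/p_2]^(4/3).
With the ratio pinned down, the budget gives x_1* = M/(p_1 + p_2·(x_2/x_1)) and x_2* = (x_2/x_1)·x_1*.
Numerically x_2/x_1 = 0.016886, so x_1* = 173/(1.78 + 9.5·0.016886) = 89.1563 and x_2* = 0.016886·89.1563 = 1.5055.

x_2* = 1.5055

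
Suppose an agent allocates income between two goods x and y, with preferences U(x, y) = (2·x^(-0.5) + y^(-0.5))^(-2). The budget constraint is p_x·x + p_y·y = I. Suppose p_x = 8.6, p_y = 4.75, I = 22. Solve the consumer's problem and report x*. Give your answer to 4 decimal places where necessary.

x* = 1.6865

MU_x ∝ 2·x^(-1.5), MU_y ∝ y^(-1.5), so MRS = 2·(y/x)^(1.5) = p_x/p_y.
Solve for the ratio: y/x = [(1/2)·p_x/p_y]^(2/3).
With the ratio pinned down, the budget gives x* = I/(p_x + p_y·(y/x)) and y* = (y/x)·x*.
Numerically y/x = 0.9358, so x* = 22/(8.6 + 4.75·0.9358) = 1.6865.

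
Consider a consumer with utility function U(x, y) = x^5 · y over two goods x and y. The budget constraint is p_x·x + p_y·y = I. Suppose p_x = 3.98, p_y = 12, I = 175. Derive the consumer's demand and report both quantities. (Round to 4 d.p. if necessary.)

Tangency: MRS = 5·y/x = p_x/p_y.
So 5·p_y·y = p_x·x; combined with the budget, a share 5/6 of income goes to x.
Demand: x*(p_x,p_y,I) = 5/6·I/p_x and y* = 1/6·I/p_y.
At p_x=3.98, p_y=12, I=175: x* = 5/6·175/3.98 = 36.6415, y* = 2.4306.

x* = 36.6415, y* = 2.4306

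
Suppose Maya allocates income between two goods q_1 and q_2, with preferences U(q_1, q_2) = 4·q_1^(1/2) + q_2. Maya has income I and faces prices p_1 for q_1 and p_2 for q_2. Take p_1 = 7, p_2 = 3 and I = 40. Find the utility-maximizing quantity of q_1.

q_1* = 0.7347

Solve: √q_1 = 2·p_2/p_1, so q_1*(p_1,p_2) = (2·p_2/p_1)², and q_2* = (I − p_1·q_1*)/p_2.
Plugging in: q_1* = (2·3/7)² = 0.7347.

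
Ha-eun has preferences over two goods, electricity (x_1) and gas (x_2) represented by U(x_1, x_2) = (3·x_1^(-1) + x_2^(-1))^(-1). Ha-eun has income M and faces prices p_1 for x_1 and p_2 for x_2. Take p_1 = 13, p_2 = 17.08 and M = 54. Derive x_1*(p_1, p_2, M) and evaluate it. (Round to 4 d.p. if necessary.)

x_1* = 2.4996

MU_x_1 ∝ 3·x_1^(-2), MU_x_2 ∝ x_2^(-2), so MRS = 3·(x_2/x_1)^(2) = p_1/p_2.
Hence x_2/x_1 = ((1/3)·p_1/p_2)^(1/(2)), i.e. raised to the 0.5 power.
Substitute x_2 = (x_2/x_1)·x_1 into the budget: x_1* = M/(p_1 + p_2·(x_2/x_1)).
Numerically x_2/x_1 = 0.503694, so x_1* = 54/(13 + 17.08·0.503694) = 2.4996.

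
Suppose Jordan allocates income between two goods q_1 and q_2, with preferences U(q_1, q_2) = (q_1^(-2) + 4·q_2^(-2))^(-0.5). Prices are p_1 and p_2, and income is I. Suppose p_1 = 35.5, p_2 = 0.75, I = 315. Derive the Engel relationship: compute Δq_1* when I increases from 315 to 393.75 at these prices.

Δq_1* = 1.9783

Substitute q_2 = (q_2/q_1)·q_1 into the budget: q_1* = I/(p_1 + p_2·(q_2/q_1)).
Numerically q_2/q_1 = 5.742165, so q_1* = 315/(35.5 + 0.75·5.742165) = 7.9133.
At I' = 393.75: q_1* = 9.8916. Change: 9.8916 − 7.9133 = 1.9783.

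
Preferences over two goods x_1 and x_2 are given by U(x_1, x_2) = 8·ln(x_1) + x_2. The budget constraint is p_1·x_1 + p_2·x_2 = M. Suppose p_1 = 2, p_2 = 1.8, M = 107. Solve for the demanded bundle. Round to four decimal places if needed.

x_1* = 7.2, x_2* = 51.4444

So x_1*(p_1,p_2) = 8·p_2/p_1, independent of income; and x_2* = (M − 8·p_2)/p_2.
At the given prices: x_1* = 8·1.8/2 = 7.2, and x_2* = 51.4444.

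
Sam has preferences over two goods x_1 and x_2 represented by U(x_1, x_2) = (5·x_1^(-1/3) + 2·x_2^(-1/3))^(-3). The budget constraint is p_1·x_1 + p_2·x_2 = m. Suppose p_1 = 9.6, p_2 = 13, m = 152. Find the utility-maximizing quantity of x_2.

MRS = MU_x_1/MU_x_2 = (5/2)·(x_2/x_1)^(4/3). Set equal to p_1/p_2.
Hence x_2/x_1 = ((2/5)·p_1/p_2)^(1/(4/3)), i.e. raised to the 0.75 power.
Substitute x_2 = (x_2/x_1)·x_1 into the budget: x_1* = m/(p_1 + p_2·(x_2/x_1)).
Numerically x_2/x_1 = 0.400674, so x_1* = 152/(9.6 + 13·0.400674) = 10.2642 and x_2* = 0.400674·10.2642 = 4.1126.

x_2* = 4.1126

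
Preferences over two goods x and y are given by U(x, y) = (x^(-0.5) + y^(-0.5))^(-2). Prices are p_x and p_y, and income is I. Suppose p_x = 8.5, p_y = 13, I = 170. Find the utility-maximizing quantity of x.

x* = 9.293

From the CES first-order condition, (y/x)^(1.5) = p_x/p_y.
Hence y/x = (p_x/p_y)^(1/(1.5)), i.e. raised to the 2/3 power.
With the ratio pinned down, the budget gives x* = I/(p_x + p_y·(y/x)) and y* = (y/x)·x*.
Numerically y/x = 0.753327, so x* = 170/(8.5 + 13·0.753327) = 9.293.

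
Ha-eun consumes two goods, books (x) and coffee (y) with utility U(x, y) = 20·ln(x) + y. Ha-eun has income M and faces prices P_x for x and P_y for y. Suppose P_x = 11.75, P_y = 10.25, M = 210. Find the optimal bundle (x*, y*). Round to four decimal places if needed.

MU_x = 20/x, MU_y = 1. Tangency: 20/x = P_x/P_y.
So x*(P_x,P_y) = 20·P_y/P_x, independent of income; and y* = (M − 20·P_y)/P_y.
At the given prices: x* = 20·10.25/11.75 = 17.4468, and y* = 0.4878.

x* = 17.4468, y* = 0.4878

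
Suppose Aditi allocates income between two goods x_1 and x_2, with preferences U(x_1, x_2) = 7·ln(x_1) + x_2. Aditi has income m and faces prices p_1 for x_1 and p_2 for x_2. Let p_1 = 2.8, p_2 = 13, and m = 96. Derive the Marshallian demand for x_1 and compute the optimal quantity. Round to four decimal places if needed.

MU_x_1 = 7/x_1, MU_x_2 = 1. Tangency: 7/x_1 = p_1/p_2.
So x_1*(p_1,p_2) = 7·p_2/p_1, independent of income; and x_2* = (m − 7·p_2)/p_2.
At the given prices: x_1* = 7·13/2.8 = 32.5.

x_1* = 32.5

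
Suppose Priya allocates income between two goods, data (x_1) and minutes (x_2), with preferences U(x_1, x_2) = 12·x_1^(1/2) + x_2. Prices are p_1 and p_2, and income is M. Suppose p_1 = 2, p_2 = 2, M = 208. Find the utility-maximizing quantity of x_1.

MU_x_1 = 6/√x_1, MU_x_2 = 1. Tangency: 6/√x_1 = p_1/p_2.
Solve: √x_1 = 6·p_2/p_1, so x_1*(p_1,p_2) = (6·p_2/p_1)², and x_2* = (M − p_1·x_1*)/p_2.
Plugging in: x_1* = (6·2/2)² = 36.

x_1* = 36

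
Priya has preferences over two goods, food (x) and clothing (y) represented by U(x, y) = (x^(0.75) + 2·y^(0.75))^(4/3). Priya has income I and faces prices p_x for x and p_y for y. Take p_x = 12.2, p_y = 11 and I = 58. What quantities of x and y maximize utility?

x* = 0.2083, y* = 5.0418

MRS = MU_x/MU_y = (1/2)·(y/x)^(0.25). Set equal to p_x/p_y.
Solve for the ratio: y/x = [2·p_x/p_y]^(4).
Substitute y = (y/x)·x into the budget: x* = I/(p_x + p_y·(y/x)).
Numerically y/x = 24.209653, so x* = 58/(12.2 + 11·24.209653) = 0.2083 and y* = 24.209653·0.2083 = 5.0418.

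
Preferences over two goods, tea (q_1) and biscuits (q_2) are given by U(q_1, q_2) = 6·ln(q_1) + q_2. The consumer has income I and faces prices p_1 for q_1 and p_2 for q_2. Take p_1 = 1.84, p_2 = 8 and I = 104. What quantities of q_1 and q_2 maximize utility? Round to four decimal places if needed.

q_1* = 26.087, q_2* = 7

So q_1*(p_1,p_2) = 6·p_2/p_1, independent of income; and q_2* = (I − 6·p_2)/p_2.
At the given prices: q_1* = 6·8/1.84 = 26.087, and q_2* = 7.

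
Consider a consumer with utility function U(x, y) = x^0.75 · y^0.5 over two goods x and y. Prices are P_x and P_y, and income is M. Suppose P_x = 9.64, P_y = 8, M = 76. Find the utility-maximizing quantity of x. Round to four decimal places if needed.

x* = 4.7303

Demand: x*(P_x,P_y,M) = 0.6·M/P_x and y* = 0.4·M/P_y.
At P_x=9.64, P_y=8, M=76: x* = 0.6·76/9.64 = 4.7303.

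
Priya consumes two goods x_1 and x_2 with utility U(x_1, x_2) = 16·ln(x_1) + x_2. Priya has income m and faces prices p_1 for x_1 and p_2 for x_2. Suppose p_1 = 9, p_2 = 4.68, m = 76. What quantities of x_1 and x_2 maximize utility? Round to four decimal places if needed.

So x_1*(p_1,p_2) = 16·p_2/p_1, independent of income; and x_2* = (m − 16·p_2)/p_2.
At the given prices: x_1* = 16·4.68/9 = 8.32, and x_2* = 0.2393.

x_1* = 8.32, x_2* = 0.2393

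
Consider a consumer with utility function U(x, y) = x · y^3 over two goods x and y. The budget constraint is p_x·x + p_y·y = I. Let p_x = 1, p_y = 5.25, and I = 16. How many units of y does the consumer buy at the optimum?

The MRS is (1/3)·y/x. Set MRS = p_x/p_y.
So p_y·y = 3·p_x·x; combined with the budget, a share 0.25 of income goes to x.
Demand: x*(p_x,p_y,I) = 0.25·I/p_x and y* = 0.75·I/p_y.
At p_x=1, p_y=5.25, I=16: y* = 0.75·16/5.25 = 2.2857.

y* = 2.2857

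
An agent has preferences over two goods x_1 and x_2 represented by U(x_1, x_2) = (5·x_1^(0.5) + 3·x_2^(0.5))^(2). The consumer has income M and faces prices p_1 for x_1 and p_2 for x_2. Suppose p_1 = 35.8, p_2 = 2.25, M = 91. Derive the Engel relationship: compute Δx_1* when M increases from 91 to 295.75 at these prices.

From the CES first-order condition, (5/3)·(x_2/x_1)^(0.5) = p_1/p_2.
Solve for the ratio: x_2/x_1 = [(3/5)·p_1/p_2]^(2).
Substitute x_2 = (x_2/x_1)·x_1 into the budget: x_1* = M/(p_1 + p_2·(x_2/x_1)).
Numerically x_2/x_1 = 91.138844, so x_1* = 91/(35.8 + 2.25·91.138844) = 0.3778.
At M' = 295.75: x_1* = 1.2279. Change: 1.2279 − 0.3778 = 0.8501.

Δx_1* = 0.8501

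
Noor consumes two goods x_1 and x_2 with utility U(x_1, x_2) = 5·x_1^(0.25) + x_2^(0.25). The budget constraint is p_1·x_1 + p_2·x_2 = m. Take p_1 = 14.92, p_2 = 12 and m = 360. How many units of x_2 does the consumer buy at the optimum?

x_2* = 3.3515

MU_x_1 ∝ 5·x_1^(-0.75), MU_x_2 ∝ x_2^(-0.75), so MRS = 5·(x_2/x_1)^(0.75) = p_1/p_2.
Hence x_2/x_1 = ((1/5)·p_1/p_2)^(1/(0.75)), i.e. raised to the 4/3 power.
Substitute x_2 = (x_2/x_1)·x_1 into the budget: x_1* = m/(p_1 + p_2·(x_2/x_1)).
Numerically x_2/x_1 = 0.156371, so x_1* = 360/(14.92 + 12·0.156371) = 21.4331 and x_2* = 0.156371·21.4331 = 3.3515.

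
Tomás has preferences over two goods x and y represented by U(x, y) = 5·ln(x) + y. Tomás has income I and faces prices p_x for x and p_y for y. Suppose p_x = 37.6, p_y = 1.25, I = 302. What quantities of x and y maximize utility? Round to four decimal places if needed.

Set MRS = p_x/p_y: (5/x)/1 = p_x/p_y.
So x*(p_x,p_y) = 5·p_y/p_x, independent of income; and y* = (I − 5·p_y)/p_y.
At the given prices: x* = 5·1.25/37.6 = 0.1662, and y* = 236.6.

x* = 0.1662, y* = 236.6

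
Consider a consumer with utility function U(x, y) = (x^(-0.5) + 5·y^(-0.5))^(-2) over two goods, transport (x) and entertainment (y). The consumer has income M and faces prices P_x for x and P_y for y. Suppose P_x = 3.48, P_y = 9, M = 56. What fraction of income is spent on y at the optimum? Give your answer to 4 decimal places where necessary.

share on y = 0.8005

MU_x ∝ x^(-1.5), MU_y ∝ 5·y^(-1.5), so MRS = (1/5)·(y/x)^(1.5) = P_x/P_y.
Hence y/x = (5·P_x/P_y)^(1/(1.5)), i.e. raised to the 2/3 power.
With the ratio pinned down, the budget gives x* = M/(P_x + P_y·(y/x)) and y* = (y/x)·x*.
Numerically y/x = 1.551927, so x* = 56/(3.48 + 9·1.551927) = 3.2097 and y* = 1.551927·3.2097 = 4.9812.
Expenditure on y: 9·4.9812 = 44.8304; share = 0.8005.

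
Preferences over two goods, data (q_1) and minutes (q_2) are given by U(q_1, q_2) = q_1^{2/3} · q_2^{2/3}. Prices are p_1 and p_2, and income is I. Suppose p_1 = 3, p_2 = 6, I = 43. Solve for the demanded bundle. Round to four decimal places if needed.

At p_1=3, p_2=6, I=43: q_1* = 0.5·43/3 = 7.1667, q_2* = 3.5833.

q_1* = 7.1667, q_2* = 3.5833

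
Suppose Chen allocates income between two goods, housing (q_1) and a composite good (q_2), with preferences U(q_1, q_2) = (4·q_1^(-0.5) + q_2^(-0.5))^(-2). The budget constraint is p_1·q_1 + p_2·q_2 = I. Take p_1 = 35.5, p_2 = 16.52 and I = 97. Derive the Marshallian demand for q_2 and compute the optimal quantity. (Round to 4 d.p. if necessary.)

From the CES first-order condition, 4·(q_2/q_1)^(1.5) = p_1/p_2.
Hence q_2/q_1 = ((1/4)·p_1/p_2)^(1/(1.5)), i.e. raised to the 2/3 power.
Substitute q_2 = (q_2/q_1)·q_1 into the budget: q_1* = I/(p_1 + p_2·(q_2/q_1)).
Numerically q_2/q_1 = 0.660854, so q_1* = 97/(35.5 + 16.52·0.660854) = 2.0897 and q_2* = 0.660854·2.0897 = 1.381.

q_2* = 1.381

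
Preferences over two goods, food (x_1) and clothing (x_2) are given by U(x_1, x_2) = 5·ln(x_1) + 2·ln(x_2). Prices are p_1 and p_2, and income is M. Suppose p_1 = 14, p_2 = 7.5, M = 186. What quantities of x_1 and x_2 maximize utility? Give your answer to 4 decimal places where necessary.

x_1* = 9.4898, x_2* = 7.0857

MU_x_1/MU_x_2 = (5·x_2)/(2·x_1); tangency sets this equal to p_1/p_2.
Rearranging, p_2·x_2 = (2/5)·p_1·x_1. Substituting into the budget gives p_1·x_1·(1 + (2/5)) = M.
Demand: x_1*(p_1,p_2,M) = 5/7·M/p_1 and x_2* = 2/7·M/p_2.
At p_1=14, p_2=7.5, M=186: x_1* = 5/7·186/14 = 9.4898, x_2* = 7.0857.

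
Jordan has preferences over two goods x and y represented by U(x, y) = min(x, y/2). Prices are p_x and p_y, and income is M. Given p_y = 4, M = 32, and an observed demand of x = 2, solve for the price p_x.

With perfect complements, no substitution: consume in ratio x:y = 1:2.
Budget: p_x·x + p_y·2·x = M, so (p_x + 2·p_y)·x = M.
Demand: x*(p_x,p_y,M) = M/(p_x + 2·p_y), y* = 2·M/(p_x + 2·p_y).
Set x* = 2 in the demand function and solve for p_x: p_x = 8.

p_x = 8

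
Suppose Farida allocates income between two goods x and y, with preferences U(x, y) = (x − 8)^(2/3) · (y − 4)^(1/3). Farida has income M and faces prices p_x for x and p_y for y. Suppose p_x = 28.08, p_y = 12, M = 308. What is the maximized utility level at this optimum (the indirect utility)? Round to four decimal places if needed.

MRS = 2·(y−4)/(x−8). Tangency with p_x/p_y gives y−4 = (1/2)·(p_x/p_y)·(x−8).
Substituting into the budget: x* = 8 + 2/3·(M − 8·p_x − 4·p_y)/p_x, and y* = 4 + 1/3·(…)/p_y.
Discretionary income = 308 − 8·28.08 − 4·12 = 35.36; x* = 8 + 2/3·35.36/28.08 = 8.8395; y* = 4 + 1/3·35.36/12 = 4.9822.
Utility at the optimum: U(8.8395, 4.9822) = 0.8846.

V = 0.8846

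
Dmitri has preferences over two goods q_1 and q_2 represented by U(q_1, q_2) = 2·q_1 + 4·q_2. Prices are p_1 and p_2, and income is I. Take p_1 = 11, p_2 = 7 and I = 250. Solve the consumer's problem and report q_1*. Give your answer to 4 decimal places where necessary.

q_1* = 0

Numerically: q_1* = 0, q_2* = 35.7143.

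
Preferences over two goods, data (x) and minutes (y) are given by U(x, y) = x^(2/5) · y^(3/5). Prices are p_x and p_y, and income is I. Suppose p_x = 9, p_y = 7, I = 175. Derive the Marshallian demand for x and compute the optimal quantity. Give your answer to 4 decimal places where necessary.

MU_x/MU_y = (0.4·y)/(0.6·x); tangency sets this equal to p_x/p_y.
Rearranging, p_y·y = (3/2)·p_x·x. Substituting into the budget gives p_x·x·(1 + (3/2)) = I.
Demand: x*(p_x,p_y,I) = 0.4·I/p_x and y* = 0.6·I/p_y.
At p_x=9, p_y=7, I=175: x* = 0.4·175/9 = 7.7778.

x* = 7.7778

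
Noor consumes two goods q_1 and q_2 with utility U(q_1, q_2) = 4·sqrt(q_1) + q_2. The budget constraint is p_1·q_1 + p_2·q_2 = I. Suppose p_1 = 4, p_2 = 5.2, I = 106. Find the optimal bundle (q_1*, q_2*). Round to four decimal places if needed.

Set MRS = p_1/p_2: 2·q_1^(−1/2) = p_1/p_2.
Thus q_1* = (2·p_2/p_1)² — independent of I — with the rest of income spent on q_2.
Plugging in: q_1* = (2·5.2/4)² = 6.76, q_2* = 15.1846.

q_1* = 6.76, q_2* = 15.1846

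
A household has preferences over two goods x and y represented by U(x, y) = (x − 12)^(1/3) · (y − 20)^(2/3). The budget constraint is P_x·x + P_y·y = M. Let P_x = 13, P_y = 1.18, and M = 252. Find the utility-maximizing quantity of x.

This is Cobb-Douglas in (x−12, y−20): tangency gives 1/3·P_y·(y−20) = 2/3·P_x·(x−12).
After buying the subsistence bundle (12, 20), a share 1/3 of the remaining income goes to x: x* = 12 + 1/3·(M − 12P_x − 20P_y)/P_x.
Discretionary income = 252 − 12·13 − 20·1.18 = 72.4; x* = 12 + 1/3·72.4/13 = 13.8564.

x* = 13.8564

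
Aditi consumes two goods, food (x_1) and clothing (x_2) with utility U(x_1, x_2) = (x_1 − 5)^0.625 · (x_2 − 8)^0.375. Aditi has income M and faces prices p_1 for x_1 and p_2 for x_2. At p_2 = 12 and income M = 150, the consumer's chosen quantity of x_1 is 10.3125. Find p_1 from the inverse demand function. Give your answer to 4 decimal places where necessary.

MRS = (5/3)·(x_2−8)/(x_1−5). Tangency with p_1/p_2 gives x_2−8 = (3/5)·(p_1/p_2)·(x_1−5).
After buying the subsistence bundle (5, 8), a share 0.625 of the remaining income goes to x_1: x_1* = 5 + 0.625·(M − 5p_1 − 8p_2)/p_1.
Set x_1* = 10.3125 in the demand function and solve for p_1: p_1 = 4.

p_1 = 4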